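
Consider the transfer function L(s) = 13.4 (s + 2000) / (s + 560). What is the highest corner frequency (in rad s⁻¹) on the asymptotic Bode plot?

Break frequencies occur at each pole and zero magnitude: 560 rad s⁻¹, 2000 rad s⁻¹.
The highest is 2000 rad s⁻¹.

2000 rad s⁻¹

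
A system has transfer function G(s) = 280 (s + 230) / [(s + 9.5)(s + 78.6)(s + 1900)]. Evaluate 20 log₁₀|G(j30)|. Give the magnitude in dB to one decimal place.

-37.8 dB

|j30 + 230| = √(30² + 230²) = 231.9
|j30 + 9.5| = √(30² + 9.5²) = 31.47
|j30 + 78.6| = √(30² + 78.6²) = 84.13
|j30 + 1900| = √(30² + 1900²) = 1900
|G(j30)| = 280 × 231.9 / (31.47 × 84.13 × 1900) = 0.01291
20 log₁₀(0.01291) = -37.78 dB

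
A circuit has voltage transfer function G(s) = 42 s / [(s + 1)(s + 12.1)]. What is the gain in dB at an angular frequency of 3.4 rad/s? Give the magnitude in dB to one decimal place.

10.1 dB

|j3.4| = 3.4
|j3.4 + 1| = √(3.4² + 1²) = 3.544
|j3.4 + 12.1| = √(3.4² + 12.1²) = 12.57
|G(j3.4)| = 42 × 3.4 / (3.544 × 12.57) = 3.2059
20 log₁₀(3.2059) = 10.12 dB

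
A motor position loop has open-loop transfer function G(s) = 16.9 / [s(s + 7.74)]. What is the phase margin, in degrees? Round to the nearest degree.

Gain crossover: |G(jω)| = 1 at ω ≈ 2.11 rad/sec.
∠G(j2.11) = −90° − arctan(2.11/7.74) ≈ -105.23°
PM = 180° + (-105.23°) = 74.77°

75 deg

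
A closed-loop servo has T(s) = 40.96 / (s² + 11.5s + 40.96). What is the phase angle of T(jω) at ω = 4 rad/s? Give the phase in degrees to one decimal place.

-61.5°

∠[(j4)² + 11.5(j4) + 40.96] = ∠[24.96 + j46] = 61.52°
∠T(j4) = −61.52° = -61.52°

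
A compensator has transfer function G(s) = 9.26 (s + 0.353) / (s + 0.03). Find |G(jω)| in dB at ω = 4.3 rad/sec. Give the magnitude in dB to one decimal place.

19.4 dB

|j4.3 + 0.353| = √(4.3² + 0.353²) = 4.314
|j4.3 + 0.03| = √(4.3² + 0.03²) = 4.3
|G(j4.3)| = 9.26 × 4.314 / 4.3 = 9.2909
20 log₁₀(9.2909) = 19.36 dB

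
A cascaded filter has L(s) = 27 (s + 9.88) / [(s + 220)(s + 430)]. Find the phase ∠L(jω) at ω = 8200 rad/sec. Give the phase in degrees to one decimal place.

-85.5 deg

∠(j8200 + 9.88) = arctan(8200/9.88) = 89.93°
∠(j8200 + 220) = arctan(8200/220) = 88.46°
∠(j8200 + 430) = arctan(8200/430) = 87.00°
∠L(j8200) = 89.93° − (88.46° + 87.00°) = -85.53°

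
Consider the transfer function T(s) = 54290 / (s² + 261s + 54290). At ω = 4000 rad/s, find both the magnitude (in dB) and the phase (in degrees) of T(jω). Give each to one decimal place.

|(j4000)² + 261(j4000) + 54290| = |-1.5946e+07 + j1.044e+06| = 1.598e+07
|T(j4000)| = 54290 / 1.598e+07 = 0.0033974
20 log₁₀(0.0033974) = -49.38 dB
∠[(j4000)² + 261(j4000) + 54290] = ∠[-1.5946e+07 + j1.044e+06] = 176.25°
∠T(j4000) = −176.25° = -176.25°

|T| = -49.4 dB, ∠T = -176.3°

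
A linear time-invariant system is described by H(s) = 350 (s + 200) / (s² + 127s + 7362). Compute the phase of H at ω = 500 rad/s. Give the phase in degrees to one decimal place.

∠(j500 + 200) = arctan(500/200) = 68.20°
∠[(j500)² + 127(j500) + 7362] = ∠[-2.4264e+05 + j63500] = 165.33°
∠H(j500) = 68.20° − 165.33° = -97.14°

-97.1°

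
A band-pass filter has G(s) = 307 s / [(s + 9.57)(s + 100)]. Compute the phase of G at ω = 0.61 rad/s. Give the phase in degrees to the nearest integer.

∠(j0.61) = 90.00°
∠(j0.61 + 9.57) = arctan(0.61/9.57) = 3.65°
∠(j0.61 + 100) = arctan(0.61/100) = 0.35°
∠G(j0.61) = 90.00° − (3.65° + 0.35°) = 86.00°

86°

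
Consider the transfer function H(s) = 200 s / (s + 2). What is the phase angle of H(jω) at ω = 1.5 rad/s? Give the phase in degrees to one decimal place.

53.1°

∠(j1.5) = 90.00°
∠(j1.5 + 2) = arctan(1.5/2) = 36.87°
∠H(j1.5) = 90.00° − 36.87° = 53.13°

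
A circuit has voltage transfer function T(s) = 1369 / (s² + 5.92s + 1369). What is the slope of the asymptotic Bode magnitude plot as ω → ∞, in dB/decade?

With 0 zeros and 2 poles, the high-frequency asymptotic slope is 20 × (0 − 2) = -40 dB/decade.

-40 dB/decade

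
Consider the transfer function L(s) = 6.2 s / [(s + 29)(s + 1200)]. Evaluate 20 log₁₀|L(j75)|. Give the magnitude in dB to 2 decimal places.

|j75| = 75
|j75 + 29| = √(75² + 29²) = 80.41
|j75 + 1200| = √(75² + 1200²) = 1202
|L(j75)| = 6.2 × 75 / (80.41 × 1202) = 0.0048096
20 log₁₀(0.0048096) = -46.358 dB

-46.36 dB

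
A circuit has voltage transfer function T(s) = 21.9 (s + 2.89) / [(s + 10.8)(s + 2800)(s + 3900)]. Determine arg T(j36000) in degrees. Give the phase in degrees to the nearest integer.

∠(j36000 + 2.89) = arctan(36000/2.89) = 90.00°
∠(j36000 + 10.8) = arctan(36000/10.8) = 89.98°
∠(j36000 + 2800) = arctan(36000/2800) = 85.55°
∠(j36000 + 3900) = arctan(36000/3900) = 83.82°
∠T(j36000) = 90.00° − (89.98° + 85.55° + 83.82°) = -169.36°

-169°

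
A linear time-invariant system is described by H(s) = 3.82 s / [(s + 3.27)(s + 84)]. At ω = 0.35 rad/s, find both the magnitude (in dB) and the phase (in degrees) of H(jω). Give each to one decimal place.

|H| = -46.3 dB, ∠H = 83.7 deg

|j0.35| = 0.35
|j0.35 + 3.27| = √(0.35² + 3.27²) = 3.289
|j0.35 + 84| = √(0.35² + 84²) = 84
|H(j0.35)| = 3.82 × 0.35 / (3.289 × 84) = 0.0048398
20 log₁₀(0.0048398) = -46.30 dB
∠(j0.35) = 90.00°
∠(j0.35 + 3.27) = arctan(0.35/3.27) = 6.11°
∠(j0.35 + 84) = arctan(0.35/84) = 0.24°
∠H(j0.35) = 90.00° − (6.11° + 0.24°) = 83.65°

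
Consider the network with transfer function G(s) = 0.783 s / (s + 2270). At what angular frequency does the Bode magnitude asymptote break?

The single real pole at s = −2270 gives a corner at ω = 2270 rad/sec.

2270 rad/sec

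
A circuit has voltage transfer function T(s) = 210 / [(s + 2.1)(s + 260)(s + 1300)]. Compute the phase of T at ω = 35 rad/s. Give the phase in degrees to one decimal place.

∠(j35 + 2.1) = arctan(35/2.1) = 86.57°
∠(j35 + 260) = arctan(35/260) = 7.67°
∠(j35 + 1300) = arctan(35/1300) = 1.54°
∠T(j35) = − (86.57° + 7.67° + 1.54°) = -95.78°

-95.8 deg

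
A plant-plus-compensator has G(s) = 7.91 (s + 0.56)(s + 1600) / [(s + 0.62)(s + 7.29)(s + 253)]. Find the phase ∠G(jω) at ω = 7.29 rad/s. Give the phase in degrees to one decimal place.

-45.9°

∠(j7.29 + 0.56) = arctan(7.29/0.56) = 85.61°
∠(j7.29 + 1600) = arctan(7.29/1600) = 0.26°
∠(j7.29 + 0.62) = arctan(7.29/0.62) = 85.14°
∠(j7.29 + 7.29) = arctan(7.29/7.29) = 45.00°
∠(j7.29 + 253) = arctan(7.29/253) = 1.65°
∠G(j7.29) = 85.61° + 0.26° − (85.14° + 45.00° + 1.65°) = -45.92°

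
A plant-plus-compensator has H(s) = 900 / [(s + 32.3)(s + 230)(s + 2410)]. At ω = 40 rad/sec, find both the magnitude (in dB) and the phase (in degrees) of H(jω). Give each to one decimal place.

|j40 + 32.3| = √(40² + 32.3²) = 51.41
|j40 + 230| = √(40² + 230²) = 233.5
|j40 + 2410| = √(40² + 2410²) = 2410
|H(j40)| = 900 / (51.41 × 233.5 × 2410) = 3.111e-05
20 log₁₀(3.111e-05) = -90.14 dB
∠(j40 + 32.3) = arctan(40/32.3) = 51.08°
∠(j40 + 230) = arctan(40/230) = 9.87°
∠(j40 + 2410) = arctan(40/2410) = 0.95°
∠H(j40) = − (51.08° + 9.87° + 0.95°) = -61.90°

|H| = -90.1 dB, ∠H = -61.9 deg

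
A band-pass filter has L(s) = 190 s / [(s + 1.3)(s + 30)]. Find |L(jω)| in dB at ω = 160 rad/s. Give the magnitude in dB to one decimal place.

|j160| = 160
|j160 + 1.3| = √(160² + 1.3²) = 160
|j160 + 30| = √(160² + 30²) = 162.8
|L(j160)| = 190 × 160 / (160 × 162.8) = 1.1671
20 log₁₀(1.1671) = 1.34 dB

1.3 dB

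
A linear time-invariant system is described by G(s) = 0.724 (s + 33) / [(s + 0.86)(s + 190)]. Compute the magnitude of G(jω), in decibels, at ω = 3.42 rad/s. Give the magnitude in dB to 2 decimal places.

|j3.42 + 33| = √(3.42² + 33²) = 33.18
|j3.42 + 0.86| = √(3.42² + 0.86²) = 3.526
|j3.42 + 190| = √(3.42² + 190²) = 190
|G(j3.42)| = 0.724 × 33.18 / (3.526 × 190) = 0.035843
20 log₁₀(0.035843) = -28.912 dB

-28.91 dB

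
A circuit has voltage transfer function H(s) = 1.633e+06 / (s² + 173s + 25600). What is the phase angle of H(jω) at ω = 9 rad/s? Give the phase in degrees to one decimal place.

-3.5°

∠[(j9)² + 173(j9) + 25600] = ∠[25519 + j1557] = 3.49°
∠H(j9) = −3.49° = -3.49°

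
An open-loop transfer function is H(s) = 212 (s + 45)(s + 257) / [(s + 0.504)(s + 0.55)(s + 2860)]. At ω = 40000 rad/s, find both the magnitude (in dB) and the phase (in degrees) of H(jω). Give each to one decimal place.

|H| = -45.5 dB, ∠H = -86.3°

|j40000 + 45| = √(40000² + 45²) = 4e+04
|j40000 + 257| = √(40000² + 257²) = 4e+04
|j40000 + 0.504| = √(40000² + 0.504²) = 4e+04
|j40000 + 0.55| = √(40000² + 0.55²) = 4e+04
|j40000 + 2860| = √(40000² + 2860²) = 4.01e+04
|H(j40000)| = 212 × 4e+04 × 4e+04 / (4e+04 × 4e+04 × 4.01e+04) = 0.0052866
20 log₁₀(0.0052866) = -45.54 dB
∠(j40000 + 45) = arctan(40000/45) = 89.94°
∠(j40000 + 257) = arctan(40000/257) = 89.63°
∠(j40000 + 0.504) = arctan(40000/0.504) = 90.00°
∠(j40000 + 0.55) = arctan(40000/0.55) = 90.00°
∠(j40000 + 2860) = arctan(40000/2860) = 85.91°
∠H(j40000) = 89.94° + 89.63° − (90.00° + 90.00° + 85.91°) = -86.34°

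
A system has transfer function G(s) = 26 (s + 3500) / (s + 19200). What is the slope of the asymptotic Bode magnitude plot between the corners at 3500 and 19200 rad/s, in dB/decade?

20 dB/decade

In this band the factors already past their corner are: zero at 3500; net slope = 20 dB/decade.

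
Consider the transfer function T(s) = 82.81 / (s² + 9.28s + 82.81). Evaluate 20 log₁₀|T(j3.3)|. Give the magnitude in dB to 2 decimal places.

0.50 dB

|(j3.3)² + 9.28(j3.3) + 82.81| = |71.92 + j30.624| = 78.17
|T(j3.3)| = 82.81 / 78.17 = 1.0594
20 log₁₀(1.0594) = 0.501 dB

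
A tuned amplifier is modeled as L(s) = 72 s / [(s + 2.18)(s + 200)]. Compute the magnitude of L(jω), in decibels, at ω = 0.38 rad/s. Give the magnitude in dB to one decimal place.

|j0.38| = 0.38
|j0.38 + 2.18| = √(0.38² + 2.18²) = 2.213
|j0.38 + 200| = √(0.38² + 200²) = 200
|L(j0.38)| = 72 × 0.38 / (2.213 × 200) = 0.06182
20 log₁₀(0.06182) = -24.18 dB

-24.2 dB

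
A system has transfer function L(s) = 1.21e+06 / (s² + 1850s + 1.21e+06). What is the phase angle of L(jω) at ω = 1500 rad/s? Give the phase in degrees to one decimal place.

∠[(j1500)² + 1850(j1500) + 1.21e+06] = ∠[-1.04e+06 + j2.775e+06] = 110.54°
∠L(j1500) = −110.54° = -110.54°

-110.5°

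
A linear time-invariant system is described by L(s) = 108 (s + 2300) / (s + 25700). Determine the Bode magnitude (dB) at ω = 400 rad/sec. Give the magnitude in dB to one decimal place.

|j400 + 2300| = √(400² + 2300²) = 2335
|j400 + 25700| = √(400² + 25700²) = 2.57e+04
|L(j400)| = 108 × 2335 / 2.57e+04 = 9.8093
20 log₁₀(9.8093) = 19.83 dB

19.8 dB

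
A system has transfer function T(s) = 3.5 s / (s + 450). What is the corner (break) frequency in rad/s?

450 rad/s

The single real pole at s = −450 gives a corner at ω = 450 rad/s.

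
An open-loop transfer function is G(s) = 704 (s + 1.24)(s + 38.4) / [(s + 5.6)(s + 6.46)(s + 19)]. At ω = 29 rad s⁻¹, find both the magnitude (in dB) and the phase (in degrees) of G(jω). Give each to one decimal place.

|j29 + 1.24| = √(29² + 1.24²) = 29.03
|j29 + 38.4| = √(29² + 38.4²) = 48.12
|j29 + 5.6| = √(29² + 5.6²) = 29.54
|j29 + 6.46| = √(29² + 6.46²) = 29.71
|j29 + 19| = √(29² + 19²) = 34.67
|G(j29)| = 704 × 29.03 × 48.12 / (29.54 × 29.71 × 34.67) = 32.321
20 log₁₀(32.321) = 30.19 dB
∠(j29 + 1.24) = arctan(29/1.24) = 87.55°
∠(j29 + 38.4) = arctan(29/38.4) = 37.06°
∠(j29 + 5.6) = arctan(29/5.6) = 79.07°
∠(j29 + 6.46) = arctan(29/6.46) = 77.44°
∠(j29 + 19) = arctan(29/19) = 56.77°
∠G(j29) = 87.55° + 37.06° − (79.07° + 77.44° + 56.77°) = -88.67°

|G| = 30.2 dB, ∠G = -88.7°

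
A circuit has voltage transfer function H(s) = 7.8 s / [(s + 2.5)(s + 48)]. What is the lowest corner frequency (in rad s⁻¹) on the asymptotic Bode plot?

Break frequencies occur at each pole and zero magnitude: 2.5 rad s⁻¹, 48 rad s⁻¹.
The lowest is 2.5 rad s⁻¹.

2.5 rad s⁻¹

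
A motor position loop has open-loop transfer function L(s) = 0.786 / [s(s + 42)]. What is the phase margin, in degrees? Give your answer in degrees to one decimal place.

Gain crossover: |L(jω)| = 1 at ω ≈ 0.0187 rad s⁻¹.
∠L(j0.0187) = −90° − arctan(0.0187/42) ≈ -90.03°
PM = 180° + (-90.03°) = 89.97°

90.0°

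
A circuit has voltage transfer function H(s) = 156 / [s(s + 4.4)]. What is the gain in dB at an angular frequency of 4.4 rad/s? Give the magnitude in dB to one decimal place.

15.1 dB

|j4.4 + 4.4| = √(4.4² + 4.4²) = 6.223
|j4.4| = 4.4
|H(j4.4)| = 156 / (6.223 × 4.4) = 5.6978
20 log₁₀(5.6978) = 15.11 dB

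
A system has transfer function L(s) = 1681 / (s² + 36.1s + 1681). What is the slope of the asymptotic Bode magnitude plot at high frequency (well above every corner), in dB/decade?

With 0 zeros and 2 poles, the high-frequency asymptotic slope is 20 × (0 − 2) = -40 dB/decade.

-40 dB/decade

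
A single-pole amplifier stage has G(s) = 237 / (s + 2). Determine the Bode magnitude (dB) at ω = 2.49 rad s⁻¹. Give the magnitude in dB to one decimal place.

37.4 dB

|j2.49 + 2| = √(2.49² + 2²) = 3.194
|G(j2.49)| = 237 / 3.194 = 74.207
20 log₁₀(74.207) = 37.41 dB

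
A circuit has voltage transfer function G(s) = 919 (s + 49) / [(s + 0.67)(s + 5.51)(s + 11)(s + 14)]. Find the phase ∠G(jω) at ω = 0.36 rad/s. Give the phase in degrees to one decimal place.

-34.9°

∠(j0.36 + 49) = arctan(0.36/49) = 0.42°
∠(j0.36 + 0.67) = arctan(0.36/0.67) = 28.25°
∠(j0.36 + 5.51) = arctan(0.36/5.51) = 3.74°
∠(j0.36 + 11) = arctan(0.36/11) = 1.87°
∠(j0.36 + 14) = arctan(0.36/14) = 1.47°
∠G(j0.36) = 0.42° − (28.25° + 3.74° + 1.87° + 1.47°) = -34.91°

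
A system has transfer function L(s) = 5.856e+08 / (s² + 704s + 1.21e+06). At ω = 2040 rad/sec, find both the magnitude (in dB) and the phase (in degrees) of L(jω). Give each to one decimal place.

|L| = 45.0 dB, ∠L = -154.1°

|(j2040)² + 704(j2040) + 1.21e+06| = |-2.9516e+06 + j1.4362e+06| = 3.282e+06
|L(j2040)| = 5.856e+08 / 3.282e+06 = 178.4
20 log₁₀(178.4) = 45.03 dB
∠[(j2040)² + 704(j2040) + 1.21e+06] = ∠[-2.9516e+06 + j1.4362e+06] = 154.05°
∠L(j2040) = −154.05° = -154.05°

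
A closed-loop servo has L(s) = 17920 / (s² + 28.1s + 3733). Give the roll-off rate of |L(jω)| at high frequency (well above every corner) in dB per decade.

With 0 zeros and 2 poles, the high-frequency asymptotic slope is 20 × (0 − 2) = -40 dB/decade.

-40 dB/decade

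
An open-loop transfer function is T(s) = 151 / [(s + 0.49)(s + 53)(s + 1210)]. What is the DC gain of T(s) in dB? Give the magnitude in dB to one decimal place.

-46.4 dB

T(0) = 151 / (0.49 × 53 × 1210) = 0.0048053
20 log₁₀(0.0048053) = -46.37 dB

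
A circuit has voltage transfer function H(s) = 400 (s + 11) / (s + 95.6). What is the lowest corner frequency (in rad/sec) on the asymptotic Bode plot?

11 rad/sec

Break frequencies occur at each pole and zero magnitude: 11 rad/sec, 95.6 rad/sec.
The lowest is 11 rad/sec.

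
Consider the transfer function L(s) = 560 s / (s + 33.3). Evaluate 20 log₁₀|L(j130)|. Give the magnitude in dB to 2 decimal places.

|j130| = 130
|j130 + 33.3| = √(130² + 33.3²) = 134.2
|L(j130)| = 560 × 130 / 134.2 = 542.49
20 log₁₀(542.49) = 54.688 dB

54.69 dB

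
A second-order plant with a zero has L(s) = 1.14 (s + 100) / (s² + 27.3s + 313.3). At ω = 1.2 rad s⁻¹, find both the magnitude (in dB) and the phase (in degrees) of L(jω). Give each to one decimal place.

|j1.2 + 100| = √(1.2² + 100²) = 100
|(j1.2)² + 27.3(j1.2) + 313.3| = |311.86 + j32.76| = 313.6
|L(j1.2)| = 1.14 × 100 / 313.6 = 0.36357
20 log₁₀(0.36357) = -8.79 dB
∠(j1.2 + 100) = arctan(1.2/100) = 0.69°
∠[(j1.2)² + 27.3(j1.2) + 313.3] = ∠[311.86 + j32.76] = 6.00°
∠L(j1.2) = 0.69° − 6.00° = -5.31°

|L| = -8.8 dB, ∠L = -5.3°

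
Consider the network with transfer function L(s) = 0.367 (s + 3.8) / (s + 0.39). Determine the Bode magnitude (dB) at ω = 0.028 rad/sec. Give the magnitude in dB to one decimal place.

|j0.028 + 3.8| = √(0.028² + 3.8²) = 3.8
|j0.028 + 0.39| = √(0.028² + 0.39²) = 0.391
|L(j0.028)| = 0.367 × 3.8 / 0.391 = 3.5668
20 log₁₀(3.5668) = 11.05 dB

11.0 dB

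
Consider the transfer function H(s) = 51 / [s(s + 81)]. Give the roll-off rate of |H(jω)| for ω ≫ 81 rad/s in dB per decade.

With 0 zeros and 2 poles, the high-frequency asymptotic slope is 20 × (0 − 2) = -40 dB/decade.

-40 dB/decade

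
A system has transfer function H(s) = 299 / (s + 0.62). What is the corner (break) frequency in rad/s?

The single real pole at s = −0.62 gives a corner at ω = 0.62 rad/s.

0.62 rad/s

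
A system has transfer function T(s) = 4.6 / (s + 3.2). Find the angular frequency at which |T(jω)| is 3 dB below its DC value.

For a single-pole low-pass, the −3 dB point is at the pole: ω = 3.2 rad/sec.

3.2 rad/sec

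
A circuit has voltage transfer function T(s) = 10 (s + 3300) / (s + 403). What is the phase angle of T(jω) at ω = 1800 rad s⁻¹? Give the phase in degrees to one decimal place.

∠(j1800 + 3300) = arctan(1800/3300) = 28.61°
∠(j1800 + 403) = arctan(1800/403) = 77.38°
∠T(j1800) = 28.61° − 77.38° = -48.77°

-48.8 deg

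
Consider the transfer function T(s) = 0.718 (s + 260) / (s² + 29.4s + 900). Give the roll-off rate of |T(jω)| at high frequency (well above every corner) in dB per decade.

With 1 zero and 2 poles, the high-frequency asymptotic slope is 20 × (1 − 2) = -20 dB/decade.

-20 dB/decade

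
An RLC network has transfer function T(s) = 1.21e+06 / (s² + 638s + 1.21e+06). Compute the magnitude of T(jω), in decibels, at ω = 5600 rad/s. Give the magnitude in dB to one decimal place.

|(j5600)² + 638(j5600) + 1.21e+06| = |-3.015e+07 + j3.5728e+06| = 3.036e+07
|T(j5600)| = 1.21e+06 / 3.036e+07 = 0.039854
20 log₁₀(0.039854) = -27.99 dB

-28.0 dB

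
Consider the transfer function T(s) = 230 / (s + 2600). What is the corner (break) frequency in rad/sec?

2600 rad/sec

The single real pole at s = −2600 gives a corner at ω = 2600 rad/sec.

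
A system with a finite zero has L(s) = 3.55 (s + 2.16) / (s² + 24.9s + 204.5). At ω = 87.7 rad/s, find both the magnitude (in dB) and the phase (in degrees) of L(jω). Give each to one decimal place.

|L| = -28.0 dB, ∠L = -75.2°

|j87.7 + 2.16| = √(87.7² + 2.16²) = 87.73
|(j87.7)² + 24.9(j87.7) + 204.5| = |-7486.8 + j2183.7| = 7799
|L(j87.7)| = 3.55 × 87.73 / 7799 = 0.039933
20 log₁₀(0.039933) = -27.97 dB
∠(j87.7 + 2.16) = arctan(87.7/2.16) = 88.59°
∠[(j87.7)² + 24.9(j87.7) + 204.5] = ∠[-7486.8 + j2183.7] = 163.74°
∠L(j87.7) = 88.59° − 163.74° = -75.15°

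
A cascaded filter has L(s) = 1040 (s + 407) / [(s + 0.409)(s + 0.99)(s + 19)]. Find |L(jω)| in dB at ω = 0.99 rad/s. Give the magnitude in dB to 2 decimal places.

|j0.99 + 407| = √(0.99² + 407²) = 407
|j0.99 + 0.409| = √(0.99² + 0.409²) = 1.071
|j0.99 + 0.99| = √(0.99² + 0.99²) = 1.4
|j0.99 + 19| = √(0.99² + 19²) = 19.03
|L(j0.99)| = 1040 × 407 / (1.071 × 1.4 × 19.03) = 14835
20 log₁₀(14835) = 83.426 dB

83.43 dB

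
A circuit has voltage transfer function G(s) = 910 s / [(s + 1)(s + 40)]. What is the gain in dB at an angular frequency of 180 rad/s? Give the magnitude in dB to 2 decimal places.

13.87 dB

|j180| = 180
|j180 + 1| = √(180² + 1²) = 180
|j180 + 40| = √(180² + 40²) = 184.4
|G(j180)| = 910 × 180 / (180 × 184.4) = 4.9351
20 log₁₀(4.9351) = 13.866 dB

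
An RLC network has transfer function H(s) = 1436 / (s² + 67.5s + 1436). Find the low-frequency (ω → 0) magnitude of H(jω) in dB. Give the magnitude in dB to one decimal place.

H(0) = 1436 / 1436 = 1
20 log₁₀(1) = 0.00 dB

0.0 dB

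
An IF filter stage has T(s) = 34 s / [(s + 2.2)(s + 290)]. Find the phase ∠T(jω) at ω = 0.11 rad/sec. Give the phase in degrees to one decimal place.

87.1°

∠(j0.11) = 90.00°
∠(j0.11 + 2.2) = arctan(0.11/2.2) = 2.86°
∠(j0.11 + 290) = arctan(0.11/290) = 0.02°
∠T(j0.11) = 90.00° − (2.86° + 0.02°) = 87.12°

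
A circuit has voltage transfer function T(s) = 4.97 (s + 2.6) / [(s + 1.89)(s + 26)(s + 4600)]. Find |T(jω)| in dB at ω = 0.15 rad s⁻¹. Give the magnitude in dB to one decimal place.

|j0.15 + 2.6| = √(0.15² + 2.6²) = 2.604
|j0.15 + 1.89| = √(0.15² + 1.89²) = 1.896
|j0.15 + 26| = √(0.15² + 26²) = 26
|j0.15 + 4600| = √(0.15² + 4600²) = 4600
|T(j0.15)| = 4.97 × 2.604 / (1.896 × 26 × 4600) = 5.708e-05
20 log₁₀(5.708e-05) = -84.87 dB

-84.9 dB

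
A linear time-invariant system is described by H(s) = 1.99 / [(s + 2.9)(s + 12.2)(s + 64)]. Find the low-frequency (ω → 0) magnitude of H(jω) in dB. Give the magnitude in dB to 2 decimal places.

-61.12 dB

H(0) = 1.99 / (2.9 × 12.2 × 64) = 0.00087885
20 log₁₀(0.00087885) = -61.122 dB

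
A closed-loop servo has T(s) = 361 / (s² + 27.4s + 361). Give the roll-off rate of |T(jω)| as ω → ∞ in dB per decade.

With 0 zeros and 2 poles, the high-frequency asymptotic slope is 20 × (0 − 2) = -40 dB/decade.

-40 dB/decade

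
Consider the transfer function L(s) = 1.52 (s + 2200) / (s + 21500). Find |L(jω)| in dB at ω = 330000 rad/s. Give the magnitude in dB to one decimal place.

|j330000 + 2200| = √(330000² + 2200²) = 3.3e+05
|j330000 + 21500| = √(330000² + 21500²) = 3.307e+05
|L(j330000)| = 1.52 × 3.3e+05 / 3.307e+05 = 1.5168
20 log₁₀(1.5168) = 3.62 dB

3.6 dB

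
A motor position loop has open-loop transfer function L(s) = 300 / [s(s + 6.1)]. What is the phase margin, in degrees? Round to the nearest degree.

Gain crossover: |L(jω)| = 1 at ω ≈ 16.8 rad/sec.
∠L(j16.8) = −90° − arctan(16.8/6.1) ≈ -160.04°
PM = 180° + (-160.04°) = 19.96°

20 deg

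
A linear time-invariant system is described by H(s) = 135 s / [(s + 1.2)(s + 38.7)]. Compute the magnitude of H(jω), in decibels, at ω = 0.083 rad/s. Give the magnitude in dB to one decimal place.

|j0.083| = 0.083
|j0.083 + 1.2| = √(0.083² + 1.2²) = 1.203
|j0.083 + 38.7| = √(0.083² + 38.7²) = 38.7
|H(j0.083)| = 135 × 0.083 / (1.203 × 38.7) = 0.2407
20 log₁₀(0.2407) = -12.37 dB

-12.4 dB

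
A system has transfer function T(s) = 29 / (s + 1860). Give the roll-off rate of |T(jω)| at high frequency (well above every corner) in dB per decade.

-20 dB/decade

With 0 zeros and 1 pole, the high-frequency asymptotic slope is 20 × (0 − 1) = -20 dB/decade.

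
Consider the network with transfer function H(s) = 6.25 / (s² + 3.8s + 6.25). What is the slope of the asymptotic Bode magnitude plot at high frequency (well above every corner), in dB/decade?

-40 dB/decade

With 0 zeros and 2 poles, the high-frequency asymptotic slope is 20 × (0 − 2) = -40 dB/decade.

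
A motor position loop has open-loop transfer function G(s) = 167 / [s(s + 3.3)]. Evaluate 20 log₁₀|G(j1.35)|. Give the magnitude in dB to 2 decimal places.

30.81 dB

|j1.35 + 3.3| = √(1.35² + 3.3²) = 3.565
|j1.35| = 1.35
|G(j1.35)| = 167 / (3.565 × 1.35) = 34.695
20 log₁₀(34.695) = 30.805 dB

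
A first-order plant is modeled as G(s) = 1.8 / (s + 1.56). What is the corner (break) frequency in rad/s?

The single real pole at s = −1.56 gives a corner at ω = 1.56 rad/s.

1.56 rad/s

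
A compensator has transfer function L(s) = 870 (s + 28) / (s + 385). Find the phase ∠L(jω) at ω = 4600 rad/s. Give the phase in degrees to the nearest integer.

4 deg

∠(j4600 + 28) = arctan(4600/28) = 89.65°
∠(j4600 + 385) = arctan(4600/385) = 85.22°
∠L(j4600) = 89.65° − 85.22° = 4.44°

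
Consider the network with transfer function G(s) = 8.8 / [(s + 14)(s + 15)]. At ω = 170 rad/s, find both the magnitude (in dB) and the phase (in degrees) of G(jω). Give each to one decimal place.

|G| = -70.4 dB, ∠G = -170.2°

|j170 + 14| = √(170² + 14²) = 170.6
|j170 + 15| = √(170² + 15²) = 170.7
|G(j170)| = 8.8 / (170.6 × 170.7) = 0.0003023
20 log₁₀(0.0003023) = -70.39 dB
∠(j170 + 14) = arctan(170/14) = 85.29°
∠(j170 + 15) = arctan(170/15) = 84.96°
∠G(j170) = − (85.29° + 84.96°) = -170.25°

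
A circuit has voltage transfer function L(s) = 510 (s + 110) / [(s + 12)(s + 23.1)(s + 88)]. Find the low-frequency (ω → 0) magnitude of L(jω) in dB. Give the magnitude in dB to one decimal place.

L(0) = 510 × 110 / (12 × 23.1 × 88) = 2.2998
20 log₁₀(2.2998) = 7.23 dB

7.2 dB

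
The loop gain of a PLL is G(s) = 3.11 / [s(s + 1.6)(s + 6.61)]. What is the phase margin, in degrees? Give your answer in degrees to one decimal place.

Gain crossover: |G(jω)| = 1 at ω ≈ 0.289 rad/s.
∠G(j0.289) = −90° − arctan(0.289/1.6) − arctan(0.289/6.61) ≈ -102.75°
PM = 180° + (-102.75°) = 77.25°

77.3°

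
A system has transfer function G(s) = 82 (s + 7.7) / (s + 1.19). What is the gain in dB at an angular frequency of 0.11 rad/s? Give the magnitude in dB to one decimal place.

|j0.11 + 7.7| = √(0.11² + 7.7²) = 7.701
|j0.11 + 1.19| = √(0.11² + 1.19²) = 1.195
|G(j0.11)| = 82 × 7.701 / 1.195 = 528.39
20 log₁₀(528.39) = 54.46 dB

54.5 dB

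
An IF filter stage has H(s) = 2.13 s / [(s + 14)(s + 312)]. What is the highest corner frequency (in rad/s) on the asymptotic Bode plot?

312 rad/s

Break frequencies occur at each pole and zero magnitude: 14 rad/s, 312 rad/s.
The highest is 312 rad/s.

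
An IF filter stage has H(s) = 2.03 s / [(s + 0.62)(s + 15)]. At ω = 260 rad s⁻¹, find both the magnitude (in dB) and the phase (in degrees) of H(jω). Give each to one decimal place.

|H| = -42.2 dB, ∠H = -86.6°

|j260| = 260
|j260 + 0.62| = √(260² + 0.62²) = 260
|j260 + 15| = √(260² + 15²) = 260.4
|H(j260)| = 2.03 × 260 / (260 × 260.4) = 0.0077947
20 log₁₀(0.0077947) = -42.16 dB
∠(j260) = 90.00°
∠(j260 + 0.62) = arctan(260/0.62) = 89.86°
∠(j260 + 15) = arctan(260/15) = 86.70°
∠H(j260) = 90.00° − (89.86° + 86.70°) = -86.56°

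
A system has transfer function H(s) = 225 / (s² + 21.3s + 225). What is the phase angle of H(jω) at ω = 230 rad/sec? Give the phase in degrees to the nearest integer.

-175°

∠[(j230)² + 21.3(j230) + 225] = ∠[-52675 + j4899] = 174.69°
∠H(j230) = −174.69° = -174.69°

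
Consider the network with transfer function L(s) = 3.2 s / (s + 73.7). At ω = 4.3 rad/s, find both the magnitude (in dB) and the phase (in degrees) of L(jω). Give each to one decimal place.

|j4.3| = 4.3
|j4.3 + 73.7| = √(4.3² + 73.7²) = 73.83
|L(j4.3)| = 3.2 × 4.3 / 73.83 = 0.18639
20 log₁₀(0.18639) = -14.59 dB
∠(j4.3) = 90.00°
∠(j4.3 + 73.7) = arctan(4.3/73.7) = 3.34°
∠L(j4.3) = 90.00° − 3.34° = 86.66°

|L| = -14.6 dB, ∠L = 86.7 deg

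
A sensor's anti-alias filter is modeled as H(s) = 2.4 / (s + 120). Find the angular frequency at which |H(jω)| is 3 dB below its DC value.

For a single-pole low-pass, the −3 dB point is at the pole: ω = 120 rad s⁻¹.

120 rad s⁻¹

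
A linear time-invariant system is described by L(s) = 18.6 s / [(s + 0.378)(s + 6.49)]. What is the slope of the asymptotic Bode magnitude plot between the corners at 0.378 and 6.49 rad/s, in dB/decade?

0 dB/decade

In this band the factors already past their corner are: 1 differentiator zero, pole at 0.378; net slope = 0 dB/decade.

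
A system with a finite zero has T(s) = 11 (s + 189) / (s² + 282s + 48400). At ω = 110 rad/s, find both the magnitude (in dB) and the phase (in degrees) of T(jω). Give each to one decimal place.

|T| = -26.0 dB, ∠T = -10.3°

|j110 + 189| = √(110² + 189²) = 218.7
|(j110)² + 282(j110) + 48400| = |36300 + j31020| = 4.775e+04
|T(j110)| = 11 × 218.7 / 4.775e+04 = 0.050378
20 log₁₀(0.050378) = -25.96 dB
∠(j110 + 189) = arctan(110/189) = 30.20°
∠[(j110)² + 282(j110) + 48400] = ∠[36300 + j31020] = 40.52°
∠T(j110) = 30.20° − 40.52° = -10.32°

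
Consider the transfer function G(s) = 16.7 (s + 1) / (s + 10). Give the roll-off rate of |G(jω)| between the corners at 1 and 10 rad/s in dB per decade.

In this band the factors already past their corner are: zero at 1; net slope = 20 dB/decade.

20 dB/decade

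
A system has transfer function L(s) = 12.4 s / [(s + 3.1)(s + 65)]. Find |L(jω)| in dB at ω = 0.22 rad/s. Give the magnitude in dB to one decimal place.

-37.4 dB

|j0.22| = 0.22
|j0.22 + 3.1| = √(0.22² + 3.1²) = 3.108
|j0.22 + 65| = √(0.22² + 65²) = 65
|L(j0.22)| = 12.4 × 0.22 / (3.108 × 65) = 0.013504
20 log₁₀(0.013504) = -37.39 dB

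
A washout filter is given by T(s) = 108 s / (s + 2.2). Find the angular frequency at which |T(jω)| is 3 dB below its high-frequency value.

For a single-pole high-pass, the −3 dB point is at the pole: ω = 2.2 rad/s.

2.2 rad/s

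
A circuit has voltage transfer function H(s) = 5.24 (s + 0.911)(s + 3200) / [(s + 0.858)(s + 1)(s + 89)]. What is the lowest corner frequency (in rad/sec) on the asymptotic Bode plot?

0.858 rad/sec

Break frequencies occur at each pole and zero magnitude: 0.858 rad/sec, 0.911 rad/sec, 1 rad/sec, 89 rad/sec, 3200 rad/sec.
The lowest is 0.858 rad/sec.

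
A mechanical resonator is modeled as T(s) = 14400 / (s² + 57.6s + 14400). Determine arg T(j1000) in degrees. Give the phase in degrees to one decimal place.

-176.7 deg

∠[(j1000)² + 57.6(j1000) + 14400] = ∠[-9.856e+05 + j57600] = 176.66°
∠T(j1000) = −176.66° = -176.66°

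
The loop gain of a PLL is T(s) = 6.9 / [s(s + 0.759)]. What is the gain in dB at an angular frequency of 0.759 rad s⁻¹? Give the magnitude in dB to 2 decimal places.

|j0.759 + 0.759| = √(0.759² + 0.759²) = 1.073
|j0.759| = 0.759
|T(j0.759)| = 6.9 / (1.073 × 0.759) = 8.4694
20 log₁₀(8.4694) = 18.557 dB

18.56 dB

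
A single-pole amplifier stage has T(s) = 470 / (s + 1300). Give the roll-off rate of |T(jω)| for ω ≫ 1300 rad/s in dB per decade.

-20 dB/decade

With 0 zeros and 1 pole, the high-frequency asymptotic slope is 20 × (0 − 1) = -20 dB/decade.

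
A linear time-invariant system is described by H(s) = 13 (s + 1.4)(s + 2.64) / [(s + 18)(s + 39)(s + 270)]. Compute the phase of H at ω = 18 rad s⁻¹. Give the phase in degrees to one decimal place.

93.6 deg

∠(j18 + 1.4) = arctan(18/1.4) = 85.55°
∠(j18 + 2.64) = arctan(18/2.64) = 81.66°
∠(j18 + 18) = arctan(18/18) = 45.00°
∠(j18 + 39) = arctan(18/39) = 24.78°
∠(j18 + 270) = arctan(18/270) = 3.81°
∠H(j18) = 85.55° + 81.66° − (45.00° + 24.78° + 3.81°) = 93.62°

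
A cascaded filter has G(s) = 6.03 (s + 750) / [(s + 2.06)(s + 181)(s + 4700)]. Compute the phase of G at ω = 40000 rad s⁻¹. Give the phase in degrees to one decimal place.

∠(j40000 + 750) = arctan(40000/750) = 88.93°
∠(j40000 + 2.06) = arctan(40000/2.06) = 90.00°
∠(j40000 + 181) = arctan(40000/181) = 89.74°
∠(j40000 + 4700) = arctan(40000/4700) = 83.30°
∠G(j40000) = 88.93° − (90.00° + 89.74° + 83.30°) = -174.11°

-174.1 deg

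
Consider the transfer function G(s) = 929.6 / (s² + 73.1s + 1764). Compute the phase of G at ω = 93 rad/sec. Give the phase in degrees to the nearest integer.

-135°

∠[(j93)² + 73.1(j93) + 1764] = ∠[-6885 + j6798.3] = 135.36°
∠G(j93) = −135.36° = -135.36°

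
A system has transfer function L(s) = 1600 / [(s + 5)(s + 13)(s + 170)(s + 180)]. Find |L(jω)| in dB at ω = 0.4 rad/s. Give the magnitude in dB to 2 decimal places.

-61.92 dB

|j0.4 + 5| = √(0.4² + 5²) = 5.016
|j0.4 + 13| = √(0.4² + 13²) = 13.01
|j0.4 + 170| = √(0.4² + 170²) = 170
|j0.4 + 180| = √(0.4² + 180²) = 180
|L(j0.4)| = 1600 / (5.016 × 13.01 × 170 × 180) = 0.00080148
20 log₁₀(0.00080148) = -61.922 dB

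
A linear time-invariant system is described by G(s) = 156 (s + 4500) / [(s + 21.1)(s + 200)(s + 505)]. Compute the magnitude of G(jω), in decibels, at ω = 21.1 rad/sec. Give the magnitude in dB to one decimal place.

-12.7 dB

|j21.1 + 4500| = √(21.1² + 4500²) = 4500
|j21.1 + 21.1| = √(21.1² + 21.1²) = 29.84
|j21.1 + 200| = √(21.1² + 200²) = 201.1
|j21.1 + 505| = √(21.1² + 505²) = 505.4
|G(j21.1)| = 156 × 4500 / (29.84 × 201.1 × 505.4) = 0.23144
20 log₁₀(0.23144) = -12.71 dB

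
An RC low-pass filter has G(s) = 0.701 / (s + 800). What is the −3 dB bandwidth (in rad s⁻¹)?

For a single-pole low-pass, the −3 dB point is at the pole: ω = 800 rad s⁻¹.

800 rad s⁻¹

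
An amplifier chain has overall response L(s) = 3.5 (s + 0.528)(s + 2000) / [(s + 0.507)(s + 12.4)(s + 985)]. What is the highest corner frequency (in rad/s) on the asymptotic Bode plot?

2000 rad/s

Break frequencies occur at each pole and zero magnitude: 0.507 rad/s, 0.528 rad/s, 12.4 rad/s, 985 rad/s, 2000 rad/s.
The highest is 2000 rad/s.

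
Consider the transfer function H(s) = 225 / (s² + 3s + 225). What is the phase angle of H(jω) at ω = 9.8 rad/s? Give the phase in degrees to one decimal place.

-12.8°

∠[(j9.8)² + 3(j9.8) + 225] = ∠[128.96 + j29.4] = 12.84°
∠H(j9.8) = −12.84° = -12.84°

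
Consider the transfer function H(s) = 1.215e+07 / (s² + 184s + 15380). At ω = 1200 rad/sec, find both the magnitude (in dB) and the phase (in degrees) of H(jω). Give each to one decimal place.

|H| = 18.5 dB, ∠H = -171.2°

|(j1200)² + 184(j1200) + 15380| = |-1.4246e+06 + j2.208e+05| = 1.442e+06
|H(j1200)| = 1.215e+07 / 1.442e+06 = 8.428
20 log₁₀(8.428) = 18.51 dB
∠[(j1200)² + 184(j1200) + 15380] = ∠[-1.4246e+06 + j2.208e+05] = 171.19°
∠H(j1200) = −171.19° = -171.19°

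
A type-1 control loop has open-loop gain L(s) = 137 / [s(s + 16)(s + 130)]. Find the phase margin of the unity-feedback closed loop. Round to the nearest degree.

90 deg

Gain crossover: |L(jω)| = 1 at ω ≈ 0.0659 rad s⁻¹.
∠L(j0.0659) = −90° − arctan(0.0659/16) − arctan(0.0659/130) ≈ -90.26°
PM = 180° + (-90.26°) = 89.74°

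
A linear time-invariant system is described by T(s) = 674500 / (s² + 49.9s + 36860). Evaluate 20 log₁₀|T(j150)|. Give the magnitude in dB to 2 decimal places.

32.39 dB

|(j150)² + 49.9(j150) + 36860| = |14360 + j7485| = 1.619e+04
|T(j150)| = 674500 / 1.619e+04 = 41.652
20 log₁₀(41.652) = 32.393 dB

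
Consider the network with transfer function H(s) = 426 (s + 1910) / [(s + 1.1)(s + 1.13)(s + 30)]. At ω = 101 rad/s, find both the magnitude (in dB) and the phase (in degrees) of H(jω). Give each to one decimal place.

|H| = -2.4 dB, ∠H = -249.2°

|j101 + 1910| = √(101² + 1910²) = 1913
|j101 + 1.1| = √(101² + 1.1²) = 101
|j101 + 1.13| = √(101² + 1.13²) = 101
|j101 + 30| = √(101² + 30²) = 105.4
|H(j101)| = 426 × 1913 / (101 × 101 × 105.4) = 0.75801
20 log₁₀(0.75801) = -2.41 dB
∠(j101 + 1910) = arctan(101/1910) = 3.03°
∠(j101 + 1.1) = arctan(101/1.1) = 89.38°
∠(j101 + 1.13) = arctan(101/1.13) = 89.36°
∠(j101 + 30) = arctan(101/30) = 73.46°
∠H(j101) = 3.03° − (89.38° + 89.36° + 73.46°) = -249.17°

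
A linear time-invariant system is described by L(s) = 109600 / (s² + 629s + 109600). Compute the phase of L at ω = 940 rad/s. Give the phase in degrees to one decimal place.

∠[(j940)² + 629(j940) + 109600] = ∠[-7.74e+05 + j5.9126e+05] = 142.62°
∠L(j940) = −142.62° = -142.62°

-142.6°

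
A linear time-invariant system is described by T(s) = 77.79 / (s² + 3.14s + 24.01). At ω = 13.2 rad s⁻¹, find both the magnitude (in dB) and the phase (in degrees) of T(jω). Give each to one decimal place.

|T| = -6.0 dB, ∠T = -164.6°

|(j13.2)² + 3.14(j13.2) + 24.01| = |-150.23 + j41.448| = 155.8
|T(j13.2)| = 77.79 / 155.8 = 0.49916
20 log₁₀(0.49916) = -6.04 dB
∠[(j13.2)² + 3.14(j13.2) + 24.01] = ∠[-150.23 + j41.448] = 164.58°
∠T(j13.2) = −164.58° = -164.58°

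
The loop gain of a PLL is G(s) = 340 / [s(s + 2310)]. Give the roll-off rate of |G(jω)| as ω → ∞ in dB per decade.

-40 dB/decade

With 0 zeros and 2 poles, the high-frequency asymptotic slope is 20 × (0 − 2) = -40 dB/decade.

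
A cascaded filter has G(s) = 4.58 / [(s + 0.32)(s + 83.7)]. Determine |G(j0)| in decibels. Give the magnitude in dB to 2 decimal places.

-15.34 dB

G(0) = 4.58 / (0.32 × 83.7) = 0.171
20 log₁₀(0.171) = -15.340 dB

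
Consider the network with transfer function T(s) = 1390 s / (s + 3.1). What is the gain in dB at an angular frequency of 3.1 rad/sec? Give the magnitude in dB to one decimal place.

59.8 dB

|j3.1| = 3.1
|j3.1 + 3.1| = √(3.1² + 3.1²) = 4.384
|T(j3.1)| = 1390 × 3.1 / 4.384 = 982.88
20 log₁₀(982.88) = 59.85 dB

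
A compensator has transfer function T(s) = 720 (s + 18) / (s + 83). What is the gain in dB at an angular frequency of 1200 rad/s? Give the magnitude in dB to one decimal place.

57.1 dB

|j1200 + 18| = √(1200² + 18²) = 1200
|j1200 + 83| = √(1200² + 83²) = 1203
|T(j1200)| = 720 × 1200 / 1203 = 718.36
20 log₁₀(718.36) = 57.13 dB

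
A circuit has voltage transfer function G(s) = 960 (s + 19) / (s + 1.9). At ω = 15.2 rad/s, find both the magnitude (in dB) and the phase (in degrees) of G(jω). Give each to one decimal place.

|j15.2 + 19| = √(15.2² + 19²) = 24.33
|j15.2 + 1.9| = √(15.2² + 1.9²) = 15.32
|G(j15.2)| = 960 × 24.33 / 15.32 = 1524.9
20 log₁₀(1524.9) = 63.66 dB
∠(j15.2 + 19) = arctan(15.2/19) = 38.66°
∠(j15.2 + 1.9) = arctan(15.2/1.9) = 82.87°
∠G(j15.2) = 38.66° − 82.87° = -44.22°

|G| = 63.7 dB, ∠G = -44.2°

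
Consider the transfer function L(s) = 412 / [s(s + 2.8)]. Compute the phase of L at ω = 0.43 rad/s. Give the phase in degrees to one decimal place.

∠(j0.43 + 2.8) = arctan(0.43/2.8) = 8.73°
∠(j0.43) = 90.00°
∠L(j0.43) = − (8.73° + 90.00°) = -98.73°

-98.7°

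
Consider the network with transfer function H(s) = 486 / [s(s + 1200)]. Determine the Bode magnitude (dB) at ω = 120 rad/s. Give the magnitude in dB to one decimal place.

-49.5 dB

|j120 + 1200| = √(120² + 1200²) = 1206
|j120| = 120
|H(j120)| = 486 / (1206 × 120) = 0.0033583
20 log₁₀(0.0033583) = -49.48 dB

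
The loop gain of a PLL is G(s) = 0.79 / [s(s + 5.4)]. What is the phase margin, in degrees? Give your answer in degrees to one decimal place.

88.4 deg

Gain crossover: |G(jω)| = 1 at ω ≈ 0.146 rad/s.
∠G(j0.146) = −90° − arctan(0.146/5.4) ≈ -91.55°
PM = 180° + (-91.55°) = 88.45°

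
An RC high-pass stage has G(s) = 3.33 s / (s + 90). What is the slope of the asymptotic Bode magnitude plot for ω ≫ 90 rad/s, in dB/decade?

With 1 zero and 1 pole, the high-frequency asymptotic slope is 20 × (1 − 1) = 0 dB/decade.

0 dB/decade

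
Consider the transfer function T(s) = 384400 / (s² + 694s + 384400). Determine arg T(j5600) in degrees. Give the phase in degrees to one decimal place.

∠[(j5600)² + 694(j5600) + 384400] = ∠[-3.0976e+07 + j3.8864e+06] = 172.85°
∠T(j5600) = −172.85° = -172.85°

-172.8°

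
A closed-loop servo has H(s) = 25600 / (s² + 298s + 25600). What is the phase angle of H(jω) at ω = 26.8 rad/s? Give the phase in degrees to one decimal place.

∠[(j26.8)² + 298(j26.8) + 25600] = ∠[24882 + j7986.4] = 17.80°
∠H(j26.8) = −17.80° = -17.80°

-17.8 deg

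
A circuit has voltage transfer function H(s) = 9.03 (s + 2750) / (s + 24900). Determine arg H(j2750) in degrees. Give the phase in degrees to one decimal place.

38.7 deg

∠(j2750 + 2750) = arctan(2750/2750) = 45.00°
∠(j2750 + 24900) = arctan(2750/24900) = 6.30°
∠H(j2750) = 45.00° − 6.30° = 38.70°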